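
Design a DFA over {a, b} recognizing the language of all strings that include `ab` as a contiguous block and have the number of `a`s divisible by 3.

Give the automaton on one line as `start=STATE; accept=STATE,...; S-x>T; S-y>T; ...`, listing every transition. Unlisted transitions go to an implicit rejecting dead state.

Run two small machines in parallel and take their product. One (3 states) tracks whether and how much of `ab` has been seen; the other (3 states) tracks the count of `a`s modulo 3. Each combined state is a pair, one component from each; accept when both components accept.
With 7 states:
        a   b  
>  q0   q1  q0 
   q1   q2  q3 
   q2   q4  q5 
   q3   q5  q3 
   q4   q1  q6 
   q5   q6  q5 
 * q6   q3  q6 
(> = start, * = accepting)

start=q0; accept=q6; q0-a>q1; q0-b>q0; q1-a>q2; q1-b>q3; q2-a>q4; q2-b>q5; q3-a>q5; q3-b>q3; q4-a>q1; q4-b>q6; q5-a>q6; q5-b>q5; q6-a>q3; q6-b>q6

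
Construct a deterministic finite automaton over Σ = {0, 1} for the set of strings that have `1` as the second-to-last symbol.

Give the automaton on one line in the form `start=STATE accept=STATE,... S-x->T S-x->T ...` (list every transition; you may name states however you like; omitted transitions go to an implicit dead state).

start=q0 accept=q5,q6 q0-0->q1 q0-1->q2 q1-0->q3 q1-1->q4 q2-0->q5 q2-1->q6 q3-0->q3 q3-1->q4 q4-0->q5 q4-1->q6 q5-0->q3 q5-1->q4 q6-0->q5 q6-1->q6

Because acceptance depends on a position counted from the end, the machine has to buffer the most recent 2 symbols. Make each state the string of the last up-to-2 symbols read; on input `x` shift the window left and append `x`. Accept when the buffered window has length 2 and begins with `1`.
        0   1  
>  q0   q1  q2 
   q1   q3  q4 
   q2   q5  q6 
   q3   q3  q4 
   q4   q5  q6 
 * q5   q3  q4 
 * q6   q5  q6 
(> = start, * = accepting)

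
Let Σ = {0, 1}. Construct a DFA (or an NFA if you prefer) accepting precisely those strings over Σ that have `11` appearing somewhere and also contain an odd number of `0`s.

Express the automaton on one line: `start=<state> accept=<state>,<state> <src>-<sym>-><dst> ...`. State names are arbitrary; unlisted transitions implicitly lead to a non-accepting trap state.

start=q0 accept=q5 q0-0->q1 q0-1->q2 q1-0->q0 q1-1->q3 q2-0->q1 q2-1->q4 q3-0->q0 q3-1->q5 q4-0->q5 q4-1->q4 q5-0->q4 q5-1->q5

Handle the two conditions separately and then intersect. One (3 states) tracks whether and how much of `11` has been seen; the other (2 states) tracks the count of `0`s modulo 2. Each combined state is a pair, one component from each; accept when both components accept.
        0   1  
>  q0   q1  q2 
   q1   q0  q3 
   q2   q1  q4 
   q3   q0  q5 
   q4   q5  q4 
 * q5   q4  q5 
(> = start, * = accepting)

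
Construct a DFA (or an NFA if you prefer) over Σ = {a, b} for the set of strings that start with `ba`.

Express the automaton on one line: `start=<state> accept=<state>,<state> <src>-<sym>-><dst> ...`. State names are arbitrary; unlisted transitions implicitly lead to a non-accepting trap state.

start=q0 accept=q2 q0-a->q3 q0-b->q1 q1-a->q2 q1-b->q3 q2-a->q2 q2-b->q2 q3-a->q3 q3-b->q3

Walk along `ba` while the input agrees: from q0 take `b` to q1, and so on. Any deviation drops to the rejecting sink q3. Once q2 is reached the prefix is confirmed and every continuation is accepted.
With 4 states:
        a   b  
>  q0   q3  q1 
   q1   q2  q3 
 * q2   q2  q2 
   q3   q3  q3 
(> = start, * = accepting)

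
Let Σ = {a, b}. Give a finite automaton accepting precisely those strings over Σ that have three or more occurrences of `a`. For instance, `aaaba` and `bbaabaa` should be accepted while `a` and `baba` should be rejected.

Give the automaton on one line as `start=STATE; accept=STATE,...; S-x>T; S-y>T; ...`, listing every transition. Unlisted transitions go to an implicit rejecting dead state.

start=S0; accept=S3,S4; S0-a>S1; S0-b>S0; S1-a>S2; S1-b>S1; S2-a>S3; S2-b>S2; S3-a>S4; S3-b>S3; S4-a>S4; S4-b>S4

Only the number of `a`s matters, and only up to 4. Make a chain S0 → S1 → S2 → S3 → S4 advanced by each `a` (with S4 absorbing); every other symbol self-loops. The accepting set is {S3, S4}.
5 states suffice.
        a   b  
>  S0   S1  S0 
   S1   S2  S1 
   S2   S3  S2 
 * S3   S4  S3 
 * S4   S4  S4 
(> = start, * = accepting)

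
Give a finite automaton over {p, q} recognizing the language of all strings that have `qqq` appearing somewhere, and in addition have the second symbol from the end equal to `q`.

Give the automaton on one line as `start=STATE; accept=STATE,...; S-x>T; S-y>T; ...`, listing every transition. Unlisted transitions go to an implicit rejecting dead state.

Run two small machines in parallel and take their product. The first has 4 states tracking whether and how much of `qqq` has been seen; the second has 7 states tracking the last 2 symbols read. A product state is a pair (one from each), accepting exactly when both do.
With 11 states:
          p    q  
>  s0     s1   s2 
   s1     s3   s4 
   s2     s5   s6 
   s3     s3   s4 
   s4     s5   s6 
   s5     s3   s4 
   s6     s5   s7 
 * s7     s8   s7 
 * s8     s9  s10 
   s9     s9  s10 
   s10    s8   s7 
(> = start, * = accepting)

start=s0; accept=s7,s8; s0-p>s1; s0-q>s2; s1-p>s3; s1-q>s4; s2-p>s5; s2-q>s6; s3-p>s3; s3-q>s4; s4-p>s5; s4-q>s6; s5-p>s3; s5-q>s4; s6-p>s5; s6-q>s7; s7-p>s8; s7-q>s7; s8-p>s9; s8-q>s10; s9-p>s9; s9-q>s10; s10-p>s8; s10-q>s7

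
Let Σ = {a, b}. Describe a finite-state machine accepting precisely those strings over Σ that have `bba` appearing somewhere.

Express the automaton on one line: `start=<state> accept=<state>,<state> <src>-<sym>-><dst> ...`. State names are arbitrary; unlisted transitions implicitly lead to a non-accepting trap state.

States S0..S2 record the length of the longest prefix of `bba` that matches the current input suffix. Reaching S3 means `bba` has been seen, and we stay there forever. Accept from S3.
4 states suffice.
        a   b  
>  S0   S0  S1 
   S1   S0  S2 
   S2   S3  S2 
 * S3   S3  S3 
(> = start, * = accepting)

start=S0 accept=S3 S0-a->S0 S0-b->S1 S1-a->S0 S1-b->S2 S2-a->S3 S2-b->S2 S3-a->S3 S3-b->S3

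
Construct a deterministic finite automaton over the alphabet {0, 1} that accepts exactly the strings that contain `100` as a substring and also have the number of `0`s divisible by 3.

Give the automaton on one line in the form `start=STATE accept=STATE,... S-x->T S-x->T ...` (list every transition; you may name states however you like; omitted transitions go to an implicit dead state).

start=S0 accept=S10 S0-0->S1 S0-1->S2 S1-0->S3 S1-1->S4 S2-0->S5 S2-1->S2 S3-0->S0 S3-1->S6 S4-0->S7 S4-1->S4 S5-0->S8 S5-1->S4 S6-0->S9 S6-1->S6 S7-0->S10 S7-1->S6 S8-0->S10 S8-1->S8 S9-0->S11 S9-1->S2 S10-0->S11 S10-1->S10 S11-0->S8 S11-1->S11

Run two small machines in parallel and take their product. One (4 states) tracks whether and how much of `100` has been seen; the other (3 states) tracks the count of `0`s modulo 3. Each combined state is a pair, one component from each; accept when both components accept.
A 12-state machine:
          0    1  
>  S0     S1   S2 
   S1     S3   S4 
   S2     S5   S2 
   S3     S0   S6 
   S4     S7   S4 
   S5     S8   S4 
   S6     S9   S6 
   S7    S10   S6 
   S8    S10   S8 
   S9    S11   S2 
 * S10   S11  S10 
   S11    S8  S11 
(> = start, * = accepting)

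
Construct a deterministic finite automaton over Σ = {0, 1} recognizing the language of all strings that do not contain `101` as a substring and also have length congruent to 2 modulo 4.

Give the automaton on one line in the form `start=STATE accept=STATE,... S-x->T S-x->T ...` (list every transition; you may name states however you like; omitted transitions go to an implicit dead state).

Handle the two conditions separately and then intersect. One (4 states) tracks partial matches of the forbidden pattern `101`; the other (4 states) tracks the input length modulo 4. Each combined state is a pair, one component from each; accept when both components accept. Minimizing collapses redundant product states.
13 states suffice.
          0    1  
>  S0     S1   S2 
   S1     S3   S4 
   S2     S5   S4 
 * S3     S6   S7 
 * S4     S8   S7 
 * S5     S6   S9 
   S6     S0  S10 
   S7    S11  S10 
   S8     S0   S9 
   S9     S9   S9 
   S10   S12   S2 
   S11    S1   S9 
   S12    S3   S9 
(> = start, * = accepting)

start=S0 accept=S3,S4,S5 S0-0->S1 S0-1->S2 S1-0->S3 S1-1->S4 S2-0->S5 S2-1->S4 S3-0->S6 S3-1->S7 S4-0->S8 S4-1->S7 S5-0->S6 S5-1->S9 S6-0->S0 S6-1->S10 S7-0->S11 S7-1->S10 S8-0->S0 S8-1->S9 S9-0->S9 S9-1->S9 S10-0->S12 S10-1->S2 S11-0->S1 S11-1->S9 S12-0->S3 S12-1->S9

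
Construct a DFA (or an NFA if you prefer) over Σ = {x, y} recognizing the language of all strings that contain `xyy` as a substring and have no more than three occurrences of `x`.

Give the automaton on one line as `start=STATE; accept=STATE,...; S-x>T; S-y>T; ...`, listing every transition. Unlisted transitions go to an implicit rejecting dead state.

Run two small machines in parallel and take their product. One (4 states) tracks whether and how much of `xyy` has been seen; the other (5 states) tracks the count of `x`s, saturating at 4. Each combined state is a pair, one component from each; accept when both components accept.
13 states suffice.
       x  y 
>  A   B  A 
   B   C  D 
   C   E  F 
   D   C  G 
   E   H  I 
   F   E  J 
 * G   J  G 
   H   H  K 
   I   H  L 
 * J   L  J 
   K   H  M 
 * L   M  L 
   M   M  M 
(> = start, * = accepting)

start=A; accept=G,J,L; A-x>B; A-y>A; B-x>C; B-y>D; C-x>E; C-y>F; D-x>C; D-y>G; E-x>H; E-y>I; F-x>E; F-y>J; G-x>J; G-y>G; H-x>H; H-y>K; I-x>H; I-y>L; J-x>L; J-y>J; K-x>H; K-y>M; L-x>M; L-y>L; M-x>M; M-y>M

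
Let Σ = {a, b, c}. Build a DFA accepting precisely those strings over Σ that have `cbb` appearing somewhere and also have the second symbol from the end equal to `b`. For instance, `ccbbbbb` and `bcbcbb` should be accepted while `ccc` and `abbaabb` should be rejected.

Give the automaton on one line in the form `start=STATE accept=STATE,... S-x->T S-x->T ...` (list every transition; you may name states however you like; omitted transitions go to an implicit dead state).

Run two small machines in parallel and take their product. One (4 states) tracks whether and how much of `cbb` has been seen; the other (13 states) tracks the last 2 symbols read. Each combined state is a pair, one component from each; accept when both components accept. After merging equivalent states the machine shrinks.
A 7-state machine:
        a   b   c  
>  q0   q0  q0  q1 
   q1   q0  q2  q1 
   q2   q0  q3  q1 
 * q3   q4  q3  q4 
 * q4   q5  q6  q5 
   q5   q5  q6  q5 
   q6   q4  q3  q4 
(> = start, * = accepting)

start=q0 accept=q3,q4 q0-a->q0 q0-b->q0 q0-c->q1 q1-a->q0 q1-b->q2 q1-c->q1 q2-a->q0 q2-b->q3 q2-c->q1 q3-a->q4 q3-b->q3 q3-c->q4 q4-a->q5 q4-b->q6 q4-c->q5 q5-a->q5 q5-b->q6 q5-c->q5 q6-a->q4 q6-b->q3 q6-c->q4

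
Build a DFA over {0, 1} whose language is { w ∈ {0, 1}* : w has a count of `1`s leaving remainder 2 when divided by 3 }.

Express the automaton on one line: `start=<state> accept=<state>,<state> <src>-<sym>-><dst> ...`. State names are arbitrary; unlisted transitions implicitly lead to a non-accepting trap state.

start=A accept=C A-0->A A-1->B B-0->B B-1->C C-0->C C-1->A

Keep the running count of `1`s modulo 3: each `1` advances along the cycle A → B → C → A while other symbols loop. Accept at C.
3 states suffice.
       0  1 
>  A   A  B 
   B   B  C 
 * C   C  A 
(> = start, * = accepting)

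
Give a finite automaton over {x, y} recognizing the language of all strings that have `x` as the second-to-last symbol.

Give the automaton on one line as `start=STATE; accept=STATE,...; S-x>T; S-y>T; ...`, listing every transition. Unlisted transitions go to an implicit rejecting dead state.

start=q0; accept=q3,q4; q0-x>q1; q0-y>q2; q1-x>q3; q1-y>q4; q2-x>q5; q2-y>q6; q3-x>q3; q3-y>q4; q4-x>q5; q4-y>q6; q5-x>q3; q5-y>q4; q6-x>q5; q6-y>q6

Because acceptance depends on a position counted from the end, the machine has to buffer the most recent 2 symbols. Make each state the string of the last up-to-2 symbols read; on input `x` shift the window left and append `x`. Accept when the buffered window has length 2 and begins with `x`.
A 7-state machine:
        x   y  
>  q0   q1  q2 
   q1   q3  q4 
   q2   q5  q6 
 * q3   q3  q4 
 * q4   q5  q6 
   q5   q3  q4 
   q6   q5  q6 
(> = start, * = accepting)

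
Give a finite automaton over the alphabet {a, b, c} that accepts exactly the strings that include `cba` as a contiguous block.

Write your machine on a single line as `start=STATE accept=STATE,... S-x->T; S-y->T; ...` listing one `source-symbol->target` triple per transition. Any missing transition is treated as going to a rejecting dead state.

start=q0; accept=q3; q0-a->q0; q0-b->q0; q0-c->q1; q1-a->q0; q1-b->q2; q1-c->q1; q2-a->q3; q2-b->q0; q2-c->q1; q3-a->q3; q3-b->q3; q3-c->q3

States q0..q2 record the length of the longest prefix of `cba` that matches the current input suffix. Reaching q3 means `cba` has been seen, and we stay there forever. Accept from q3.
4 states suffice.
        a   b   c  
>  q0   q0  q0  q1 
   q1   q0  q2  q1 
   q2   q3  q0  q1 
 * q3   q3  q3  q3 
(> = start, * = accepting)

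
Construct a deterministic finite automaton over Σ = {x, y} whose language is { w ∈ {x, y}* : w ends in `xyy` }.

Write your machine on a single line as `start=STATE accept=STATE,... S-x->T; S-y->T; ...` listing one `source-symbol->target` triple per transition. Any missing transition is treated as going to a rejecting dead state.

Let each state record the length of the longest suffix of the input read so far that is also a prefix of `xyy`. B means the last symbol is `x`; C means the last 2 symbols are `xy`; D means the last 3 symbols are `xyy`. Accept only at D, where the string currently ends in `xyy`.
A 4-state machine:
       x  y 
>  A   B  A 
   B   B  C 
   C   B  D 
 * D   B  A 
(> = start, * = accepting)

start=A; accept=D; A-x->B; A-y->A; B-x->B; B-y->C; C-x->B; C-y->D; D-x->B; D-y->A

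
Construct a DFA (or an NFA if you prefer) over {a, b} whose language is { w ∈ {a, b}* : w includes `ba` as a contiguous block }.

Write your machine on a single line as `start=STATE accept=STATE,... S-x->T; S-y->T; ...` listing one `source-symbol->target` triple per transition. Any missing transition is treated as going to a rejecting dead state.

start=S0; accept=S2; S0-a->S0; S0-b->S1; S1-a->S2; S1-b->S1; S2-a->S2; S2-b->S2

States S0..S1 record the length of the longest prefix of `ba` that matches the current input suffix. Reaching S2 means `ba` has been seen, and we stay there forever. Accept from S2.
A 3-state machine:
        a   b  
>  S0   S0  S1 
   S1   S2  S1 
 * S2   S2  S2 
(> = start, * = accepting)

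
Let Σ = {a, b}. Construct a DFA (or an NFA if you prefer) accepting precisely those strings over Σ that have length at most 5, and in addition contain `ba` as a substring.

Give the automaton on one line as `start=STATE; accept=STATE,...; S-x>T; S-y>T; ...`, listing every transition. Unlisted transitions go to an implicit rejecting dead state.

start=S0; accept=S5,S8,S11,S12; S0-a>S1; S0-b>S2; S1-a>S3; S1-b>S4; S2-a>S5; S2-b>S4; S3-a>S6; S3-b>S7; S4-a>S8; S4-b>S7; S5-a>S8; S5-b>S8; S6-a>S9; S6-b>S10; S7-a>S11; S7-b>S10; S8-a>S11; S8-b>S11; S9-a>S9; S9-b>S9; S10-a>S12; S10-b>S9; S11-a>S12; S11-b>S12; S12-a>S9; S12-b>S9

Run two small machines in parallel and take their product. The first has 7 states tracking the input length, saturating at 6; the second has 3 states tracking whether and how much of `ba` has been seen. A product state is a pair (one from each), accepting exactly when both do. Minimizing collapses redundant product states.
          a    b  
>  S0     S1   S2 
   S1     S3   S4 
   S2     S5   S4 
   S3     S6   S7 
   S4     S8   S7 
 * S5     S8   S8 
   S6     S9  S10 
   S7    S11  S10 
 * S8    S11  S11 
   S9     S9   S9 
   S10   S12   S9 
 * S11   S12  S12 
 * S12    S9   S9 
(> = start, * = accepting)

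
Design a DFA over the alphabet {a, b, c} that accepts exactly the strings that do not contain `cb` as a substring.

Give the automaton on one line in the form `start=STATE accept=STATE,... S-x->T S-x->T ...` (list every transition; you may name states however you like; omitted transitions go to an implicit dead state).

This is the complement of 'contains `cb`'. Use the same substring-matching states — q0 through q2 holding how much of `cb` has just been matched — but flip the accepting set: everything except the trap q2 accepts.
With 3 states:
        a   b   c  
>* q0   q0  q0  q1 
 * q1   q0  q2  q1 
   q2   q2  q2  q2 
(> = start, * = accepting)

start=q0 accept=q0,q1 q0-a->q0 q0-b->q0 q0-c->q1 q1-a->q0 q1-b->q2 q1-c->q1 q2-a->q2 q2-b->q2 q2-c->q2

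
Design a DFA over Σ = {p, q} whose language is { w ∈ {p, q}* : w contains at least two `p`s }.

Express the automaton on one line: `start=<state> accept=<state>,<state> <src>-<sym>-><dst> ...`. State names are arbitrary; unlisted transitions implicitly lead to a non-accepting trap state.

start=A accept=C,D A-p->B A-q->A B-p->C B-q->B C-p->D C-q->C D-p->D D-q->D

Only the number of `p`s matters, and only up to 3. Make a chain A → B → C → D advanced by each `p` (with D absorbing); every other symbol self-loops. The accepting set is {C, D}.
       p  q 
>  A   B  A 
   B   C  B 
 * C   D  C 
 * D   D  D 
(> = start, * = accepting)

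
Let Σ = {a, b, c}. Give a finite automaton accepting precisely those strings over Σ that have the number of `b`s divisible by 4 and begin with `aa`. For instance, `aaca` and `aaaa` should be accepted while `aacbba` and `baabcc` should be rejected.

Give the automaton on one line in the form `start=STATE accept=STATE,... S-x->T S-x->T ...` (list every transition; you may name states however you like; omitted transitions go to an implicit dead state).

Run two small machines in parallel and take their product. The first has 4 states tracking the count of `b`s modulo 4; the second has 4 states tracking whether the input so far still matches the prefix `aa`. A product state is a pair (one from each), accepting exactly when both do. Equivalent product states are then merged.
With 7 states:
        a   b   c  
>  q0   q1  q2  q2 
   q1   q3  q2  q2 
   q2   q2  q2  q2 
 * q3   q3  q4  q3 
   q4   q4  q5  q4 
   q5   q5  q6  q5 
   q6   q6  q3  q6 
(> = start, * = accepting)

start=q0 accept=q3 q0-a->q1 q0-b->q2 q0-c->q2 q1-a->q3 q1-b->q2 q1-c->q2 q2-a->q2 q2-b->q2 q2-c->q2 q3-a->q3 q3-b->q4 q3-c->q3 q4-a->q4 q4-b->q5 q4-c->q4 q5-a->q5 q5-b->q6 q5-c->q5 q6-a->q6 q6-b->q3 q6-c->q6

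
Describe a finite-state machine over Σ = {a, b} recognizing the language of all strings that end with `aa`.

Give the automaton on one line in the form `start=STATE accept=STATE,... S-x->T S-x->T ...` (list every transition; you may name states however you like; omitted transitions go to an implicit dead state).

start=S0 accept=S2 S0-a->S1 S0-b->S0 S1-a->S2 S1-b->S0 S2-a->S2 S2-b->S0

Remember how much of `aa` the current input suffix matches. State S0 means no match yet; S1 means the last symbol is `a`; S2 means the last 2 symbols are `aa`. Only S2 accepts. On a mismatch, fall back to the longest proper suffix that is still a prefix of `aa`.
With 3 states:
        a   b  
>  S0   S1  S0 
   S1   S2  S0 
 * S2   S2  S0 
(> = start, * = accepting)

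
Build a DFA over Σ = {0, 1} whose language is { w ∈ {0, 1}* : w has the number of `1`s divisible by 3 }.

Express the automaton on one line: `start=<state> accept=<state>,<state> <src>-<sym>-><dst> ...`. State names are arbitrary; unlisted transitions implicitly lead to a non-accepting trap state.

start=A accept=A A-0->A A-1->B B-0->B B-1->C C-0->C C-1->A

The only thing that matters is how many `1`s have appeared, reduced mod 3. Use one state per residue: A for 0, …, C for 2. Reading `1` moves to the next residue; anything else stays put. A is accepting.
A 3-state machine:
       0  1 
>* A   A  B 
   B   B  C 
   C   C  A 
(> = start, * = accepting)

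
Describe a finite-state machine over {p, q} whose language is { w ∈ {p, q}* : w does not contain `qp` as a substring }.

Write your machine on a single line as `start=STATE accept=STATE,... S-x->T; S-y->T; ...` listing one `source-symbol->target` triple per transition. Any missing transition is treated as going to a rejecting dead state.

start=S0; accept=S0,S1; S0-p->S0; S0-q->S1; S1-p->S2; S1-q->S1; S2-p->S2; S2-q->S2

Track partial matches of the forbidden pattern `qp`. State S2 is a dead state reached once `qp` has occurred; every other state accepts. S0 means no part of `qp` is currently matched.
A 3-state machine:
        p   q  
>* S0   S0  S1 
 * S1   S2  S1 
   S2   S2  S2 
(> = start, * = accepting)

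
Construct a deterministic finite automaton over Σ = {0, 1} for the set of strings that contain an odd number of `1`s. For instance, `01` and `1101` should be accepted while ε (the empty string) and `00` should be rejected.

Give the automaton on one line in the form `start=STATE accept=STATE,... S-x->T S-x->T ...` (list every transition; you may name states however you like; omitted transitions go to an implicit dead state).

The only thing that matters is how many `1`s have appeared, reduced mod 2. Use one state per residue: q0 for 0, …, q1 for 1. Reading `1` moves to the next residue; anything else stays put. q1 is accepting.
2 states suffice.
        0   1  
>  q0   q0  q1 
 * q1   q1  q0 
(> = start, * = accepting)

start=q0 accept=q1 q0-0->q0 q0-1->q1 q1-0->q1 q1-1->q0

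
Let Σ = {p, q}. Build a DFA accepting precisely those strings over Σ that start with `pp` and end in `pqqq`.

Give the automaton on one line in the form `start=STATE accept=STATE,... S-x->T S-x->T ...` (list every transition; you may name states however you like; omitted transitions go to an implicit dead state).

Handle the two conditions separately and then intersect. One (4 states) tracks whether the input so far still matches the prefix `pp`; the other (5 states) tracks how much of the suffix `pqqq` has currently been matched. Each combined state is a pair, one component from each; accept when both components accept. After merging equivalent states the machine shrinks.
       p  q 
>  A   B  C 
   B   D  C 
   C   C  C 
   D   D  E 
   E   D  F 
   F   D  G 
 * G   D  H 
   H   D  H 
(> = start, * = accepting)

start=A accept=G A-p->B A-q->C B-p->D B-q->C C-p->C C-q->C D-p->D D-q->E E-p->D E-q->F F-p->D F-q->G G-p->D G-q->H H-p->D H-q->H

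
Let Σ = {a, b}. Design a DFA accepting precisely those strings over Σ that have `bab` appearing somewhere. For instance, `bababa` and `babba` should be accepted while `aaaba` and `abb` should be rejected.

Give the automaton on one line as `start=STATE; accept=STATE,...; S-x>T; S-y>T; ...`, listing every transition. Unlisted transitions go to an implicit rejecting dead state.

start=s0; accept=s3; s0-a>s0; s0-b>s1; s1-a>s2; s1-b>s1; s2-a>s0; s2-b>s3; s3-a>s3; s3-b>s3

States s0..s2 record the length of the longest prefix of `bab` that matches the current input suffix. Reaching s3 means `bab` has been seen, and we stay there forever. Accept from s3.
        a   b  
>  s0   s0  s1 
   s1   s2  s1 
   s2   s0  s3 
 * s3   s3  s3 
(> = start, * = accepting)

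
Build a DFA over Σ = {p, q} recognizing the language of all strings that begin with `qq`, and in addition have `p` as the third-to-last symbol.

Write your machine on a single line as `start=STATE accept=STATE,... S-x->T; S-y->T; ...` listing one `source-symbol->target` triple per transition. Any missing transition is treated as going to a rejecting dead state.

start=s0; accept=s7,s8,s9,s10; s0-p->s1; s0-q->s2; s1-p->s1; s1-q->s1; s2-p->s1; s2-q->s3; s3-p->s4; s3-q->s3; s4-p->s5; s4-q->s6; s5-p->s7; s5-q->s8; s6-p->s9; s6-q->s10; s7-p->s7; s7-q->s8; s8-p->s9; s8-q->s10; s9-p->s5; s9-q->s6; s10-p->s4; s10-q->s3

Handle the two conditions separately and then intersect. One (4 states) tracks whether the input so far still matches the prefix `qq`; the other (15 states) tracks the last 3 symbols read. Each combined state is a pair, one component from each; accept when both components accept. After merging equivalent states the machine shrinks.
With 11 states:
          p    q  
>  s0     s1   s2 
   s1     s1   s1 
   s2     s1   s3 
   s3     s4   s3 
   s4     s5   s6 
   s5     s7   s8 
   s6     s9  s10 
 * s7     s7   s8 
 * s8     s9  s10 
 * s9     s5   s6 
 * s10    s4   s3 
(> = start, * = accepting)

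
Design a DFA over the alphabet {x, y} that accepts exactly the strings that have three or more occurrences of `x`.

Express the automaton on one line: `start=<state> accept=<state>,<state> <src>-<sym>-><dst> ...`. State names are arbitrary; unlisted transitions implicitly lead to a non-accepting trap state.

Only the number of `x`s matters, and only up to 4. Make a chain s0 → s1 → s2 → s3 → s4 advanced by each `x` (with s4 absorbing); every other symbol self-loops. The accepting set is {s3, s4}.
5 states suffice.
        x   y  
>  s0   s1  s0 
   s1   s2  s1 
   s2   s3  s2 
 * s3   s4  s3 
 * s4   s4  s4 
(> = start, * = accepting)

start=s0 accept=s3,s4 s0-x->s1 s0-y->s0 s1-x->s2 s1-y->s1 s2-x->s3 s2-y->s2 s3-x->s4 s3-y->s3 s4-x->s4 s4-y->s4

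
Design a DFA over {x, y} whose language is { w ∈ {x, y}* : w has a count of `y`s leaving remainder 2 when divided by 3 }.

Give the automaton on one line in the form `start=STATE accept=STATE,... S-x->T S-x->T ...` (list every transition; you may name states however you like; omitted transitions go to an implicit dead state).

Keep the running count of `y`s modulo 3: each `y` advances along the cycle q0 → q1 → q2 → q0 while other symbols loop. Accept at q2.
3 states suffice.
        x   y  
>  q0   q0  q1 
   q1   q1  q2 
 * q2   q2  q0 
(> = start, * = accepting)

start=q0 accept=q2 q0-x->q0 q0-y->q1 q1-x->q1 q1-y->q2 q2-x->q2 q2-y->q0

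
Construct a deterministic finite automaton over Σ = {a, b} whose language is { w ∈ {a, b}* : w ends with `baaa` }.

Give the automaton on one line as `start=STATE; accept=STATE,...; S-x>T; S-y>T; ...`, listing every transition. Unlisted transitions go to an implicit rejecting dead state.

Let each state record the length of the longest suffix of the input read so far that is also a prefix of `baaa`. s1 means the last symbol is `b`; s2 means the last 2 symbols are `ba`; s3 means the last 3 symbols are `baa`; s4 means the last 4 symbols are `baaa`. Accept only at s4, where the string currently ends in `baaa`.
With 5 states:
        a   b  
>  s0   s0  s1 
   s1   s2  s1 
   s2   s3  s1 
   s3   s4  s1 
 * s4   s0  s1 
(> = start, * = accepting)

start=s0; accept=s4; s0-a>s0; s0-b>s1; s1-a>s2; s1-b>s1; s2-a>s3; s2-b>s1; s3-a>s4; s3-b>s1; s4-a>s0; s4-b>s1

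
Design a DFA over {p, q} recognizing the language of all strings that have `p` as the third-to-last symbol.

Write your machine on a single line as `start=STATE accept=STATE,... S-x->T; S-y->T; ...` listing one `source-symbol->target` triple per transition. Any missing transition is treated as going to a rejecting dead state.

Because acceptance depends on a position counted from the end, the machine has to buffer the most recent 3 symbols. Make each state the string of the last up-to-3 symbols read; on input `x` shift the window left and append `x`. Accept when the buffered window has length 3 and begins with `p`.
          p    q  
>  S0     S1   S2 
   S1     S3   S4 
   S2     S5   S6 
   S3     S7   S8 
   S4     S9  S10 
   S5    S11  S12 
   S6    S13  S14 
 * S7     S7   S8 
 * S8     S9  S10 
 * S9    S11  S12 
 * S10   S13  S14 
   S11    S7   S8 
   S12    S9  S10 
   S13   S11  S12 
   S14   S13  S14 
(> = start, * = accepting)

start=S0; accept=S7,S8,S9,S10; S0-p->S1; S0-q->S2; S1-p->S3; S1-q->S4; S2-p->S5; S2-q->S6; S3-p->S7; S3-q->S8; S4-p->S9; S4-q->S10; S5-p->S11; S5-q->S12; S6-p->S13; S6-q->S14; S7-p->S7; S7-q->S8; S8-p->S9; S8-q->S10; S9-p->S11; S9-q->S12; S10-p->S13; S10-q->S14; S11-p->S7; S11-q->S8; S12-p->S9; S12-q->S10; S13-p->S11; S13-q->S12; S14-p->S13; S14-q->S14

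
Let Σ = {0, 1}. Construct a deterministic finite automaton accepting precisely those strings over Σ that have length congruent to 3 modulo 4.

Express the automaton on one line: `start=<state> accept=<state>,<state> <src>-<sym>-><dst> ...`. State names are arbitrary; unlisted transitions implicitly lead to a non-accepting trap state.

Count input length modulo 4: every symbol advances one step around the cycle S0 → S1 → S2 → S3 → S0. Accept at S3.
4 states suffice.
        0   1  
>  S0   S1  S1 
   S1   S2  S2 
   S2   S3  S3 
 * S3   S0  S0 
(> = start, * = accepting)

start=S0 accept=S3 S0-0->S1 S0-1->S1 S1-0->S2 S1-1->S2 S2-0->S3 S2-1->S3 S3-0->S0 S3-1->S0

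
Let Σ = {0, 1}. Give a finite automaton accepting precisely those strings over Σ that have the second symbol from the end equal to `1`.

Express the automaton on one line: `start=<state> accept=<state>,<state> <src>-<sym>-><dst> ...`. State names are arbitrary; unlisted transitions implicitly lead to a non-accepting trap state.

start=A accept=F,G A-0->B A-1->C B-0->D B-1->E C-0->F C-1->G D-0->D D-1->E E-0->F E-1->G F-0->D F-1->E G-0->F G-1->G

Because acceptance depends on a position counted from the end, the machine has to buffer the most recent 2 symbols. Make each state the string of the last up-to-2 symbols read; on input `x` shift the window left and append `x`. Accept when the buffered window has length 2 and begins with `1`.
With 7 states:
       0  1 
>  A   B  C 
   B   D  E 
   C   F  G 
   D   D  E 
   E   F  G 
 * F   D  E 
 * G   F  G 
(> = start, * = accepting)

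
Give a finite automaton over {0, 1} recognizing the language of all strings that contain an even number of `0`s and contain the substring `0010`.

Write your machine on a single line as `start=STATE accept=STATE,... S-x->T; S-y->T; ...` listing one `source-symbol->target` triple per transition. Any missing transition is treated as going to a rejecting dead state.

Build one automaton per condition and run them in lockstep. The first has 2 states tracking the count of `0`s modulo 2; the second has 5 states tracking whether and how much of `0010` has been seen. A product state is a pair (one from each), accepting exactly when both do.
        0   1  
>  S0   S1  S0 
   S1   S2  S3 
   S2   S4  S5 
   S3   S6  S3 
   S4   S2  S7 
   S5   S8  S0 
   S6   S4  S0 
   S7   S9  S3 
   S8   S9  S8 
 * S9   S8  S9 
(> = start, * = accepting)

start=S0; accept=S9; S0-0->S1; S0-1->S0; S1-0->S2; S1-1->S3; S2-0->S4; S2-1->S5; S3-0->S6; S3-1->S3; S4-0->S2; S4-1->S7; S5-0->S8; S5-1->S0; S6-0->S4; S6-1->S0; S7-0->S9; S7-1->S3; S8-0->S9; S8-1->S8; S9-0->S8; S9-1->S9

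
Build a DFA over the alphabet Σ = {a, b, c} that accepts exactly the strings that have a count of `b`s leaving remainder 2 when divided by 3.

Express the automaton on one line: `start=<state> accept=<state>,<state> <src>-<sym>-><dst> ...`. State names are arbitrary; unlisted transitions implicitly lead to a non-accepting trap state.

The only thing that matters is how many `b`s have appeared, reduced mod 3. Use one state per residue: q0 for 0, …, q2 for 2. Reading `b` moves to the next residue; anything else stays put. q2 is accepting.
A 3-state machine:
        a   b   c  
>  q0   q0  q1  q0 
   q1   q1  q2  q1 
 * q2   q2  q0  q2 
(> = start, * = accepting)

start=q0 accept=q2 q0-a->q0 q0-b->q1 q0-c->q0 q1-a->q1 q1-b->q2 q1-c->q1 q2-a->q2 q2-b->q0 q2-c->q2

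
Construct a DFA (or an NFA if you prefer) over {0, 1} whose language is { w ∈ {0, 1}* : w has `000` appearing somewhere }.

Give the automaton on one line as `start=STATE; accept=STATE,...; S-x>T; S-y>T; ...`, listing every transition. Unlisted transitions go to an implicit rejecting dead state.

start=q0; accept=q3; q0-0>q1; q0-1>q0; q1-0>q2; q1-1>q0; q2-0>q3; q2-1>q0; q3-0>q3; q3-1>q3

Track how much of `000` has been matched so far: state q0 is no progress, q3 is the absorbing accept state reached once `000` has occurred. Intermediate states record partial matches; on a mismatch, fall back to the longest reusable overlap.
A 4-state machine:
        0   1  
>  q0   q1  q0 
   q1   q2  q0 
   q2   q3  q0 
 * q3   q3  q3 
(> = start, * = accepting)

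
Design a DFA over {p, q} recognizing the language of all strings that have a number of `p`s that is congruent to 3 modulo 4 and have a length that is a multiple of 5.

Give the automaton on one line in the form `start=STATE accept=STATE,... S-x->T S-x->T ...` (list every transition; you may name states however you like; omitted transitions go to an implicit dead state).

Build one automaton per condition and run them in lockstep. The first has 4 states tracking the count of `p`s modulo 4; the second has 5 states tracking the input length modulo 5. A product state is a pair (one from each), accepting exactly when both do.
20 states suffice.
          p    q  
>  s0     s1   s2 
   s1     s3   s4 
   s2     s4   s5 
   s3     s6   s7 
   s4     s7   s8 
   s5     s8   s9 
   s6    s10  s11 
   s7    s11  s12 
   s8    s12  s13 
   s9    s13  s10 
   s10   s14   s0 
   s11    s0  s15 
   s12   s15  s16 
   s13   s16  s14 
   s14   s17   s1 
 * s15    s2  s18 
   s16   s18  s17 
   s17   s19   s3 
   s18    s5  s19 
   s19    s9   s6 
(> = start, * = accepting)

start=s0 accept=s15 s0-p->s1 s0-q->s2 s1-p->s3 s1-q->s4 s2-p->s4 s2-q->s5 s3-p->s6 s3-q->s7 s4-p->s7 s4-q->s8 s5-p->s8 s5-q->s9 s6-p->s10 s6-q->s11 s7-p->s11 s7-q->s12 s8-p->s12 s8-q->s13 s9-p->s13 s9-q->s10 s10-p->s14 s10-q->s0 s11-p->s0 s11-q->s15 s12-p->s15 s12-q->s16 s13-p->s16 s13-q->s14 s14-p->s17 s14-q->s1 s15-p->s2 s15-q->s18 s16-p->s18 s16-q->s17 s17-p->s19 s17-q->s3 s18-p->s5 s18-q->s19 s19-p->s9 s19-q->s6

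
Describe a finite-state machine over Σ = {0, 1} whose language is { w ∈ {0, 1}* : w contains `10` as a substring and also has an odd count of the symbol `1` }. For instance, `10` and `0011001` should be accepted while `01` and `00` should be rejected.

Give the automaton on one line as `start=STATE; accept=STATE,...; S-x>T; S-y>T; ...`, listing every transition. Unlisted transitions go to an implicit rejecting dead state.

Handle the two conditions separately and then intersect. One (3 states) tracks whether and how much of `10` has been seen; the other (2 states) tracks the count of `1`s modulo 2. Each combined state is a pair, one component from each; accept when both components accept.
A 5-state machine:
        0   1  
>  S0   S0  S1 
   S1   S2  S3 
 * S2   S2  S4 
   S3   S4  S1 
   S4   S4  S2 
(> = start, * = accepting)

start=S0; accept=S2; S0-0>S0; S0-1>S1; S1-0>S2; S1-1>S3; S2-0>S2; S2-1>S4; S3-0>S4; S3-1>S1; S4-0>S4; S4-1>S2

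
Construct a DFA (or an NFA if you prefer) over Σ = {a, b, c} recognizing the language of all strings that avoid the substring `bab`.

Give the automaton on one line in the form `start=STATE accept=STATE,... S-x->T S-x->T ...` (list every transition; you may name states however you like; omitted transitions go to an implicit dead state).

This is the complement of 'contains `bab`'. Use the same substring-matching states — S0 through S3 holding how much of `bab` has just been matched — but flip the accepting set: everything except the trap S3 accepts.
        a   b   c  
>* S0   S0  S1  S0 
 * S1   S2  S1  S0 
 * S2   S0  S3  S0 
   S3   S3  S3  S3 
(> = start, * = accepting)

start=S0 accept=S0,S1,S2 S0-a->S0 S0-b->S1 S0-c->S0 S1-a->S2 S1-b->S1 S1-c->S0 S2-a->S0 S2-b->S3 S2-c->S0 S3-a->S3 S3-b->S3 S3-c->S3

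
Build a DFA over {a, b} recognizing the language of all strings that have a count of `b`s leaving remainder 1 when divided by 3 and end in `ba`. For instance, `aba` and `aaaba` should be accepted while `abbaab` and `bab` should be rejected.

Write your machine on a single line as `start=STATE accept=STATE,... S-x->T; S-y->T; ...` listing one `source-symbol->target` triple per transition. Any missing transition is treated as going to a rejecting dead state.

Build one automaton per condition and run them in lockstep. One (3 states) tracks the count of `b`s modulo 3; the other (3 states) tracks how much of the suffix `ba` has currently been matched. Each combined state is a pair, one component from each; accept when both components accept.
A 9-state machine:
        a   b  
>  q0   q0  q1 
   q1   q2  q3 
 * q2   q4  q3 
   q3   q5  q6 
   q4   q4  q3 
   q5   q7  q6 
   q6   q8  q1 
   q7   q7  q6 
   q8   q0  q1 
(> = start, * = accepting)

start=q0; accept=q2; q0-a->q0; q0-b->q1; q1-a->q2; q1-b->q3; q2-a->q4; q2-b->q3; q3-a->q5; q3-b->q6; q4-a->q4; q4-b->q3; q5-a->q7; q5-b->q6; q6-a->q8; q6-b->q1; q7-a->q7; q7-b->q6; q8-a->q0; q8-b->q1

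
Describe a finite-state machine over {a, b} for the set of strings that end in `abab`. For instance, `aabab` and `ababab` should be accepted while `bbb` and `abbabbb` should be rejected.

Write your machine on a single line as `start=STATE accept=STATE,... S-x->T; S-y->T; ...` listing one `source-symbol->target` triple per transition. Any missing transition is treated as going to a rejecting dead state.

Let each state record the length of the longest suffix of the input read so far that is also a prefix of `abab`. S1 means the last symbol is `a`; S2 means the last 2 symbols are `ab`; S3 means the last 3 symbols are `aba`; S4 means the last 4 symbols are `abab`. Accept only at S4, where the string currently ends in `abab`.
        a   b  
>  S0   S1  S0 
   S1   S1  S2 
   S2   S3  S0 
   S3   S1  S4 
 * S4   S3  S0 
(> = start, * = accepting)

start=S0; accept=S4; S0-a->S1; S0-b->S0; S1-a->S1; S1-b->S2; S2-a->S3; S2-b->S0; S3-a->S1; S3-b->S4; S4-a->S3; S4-b->S0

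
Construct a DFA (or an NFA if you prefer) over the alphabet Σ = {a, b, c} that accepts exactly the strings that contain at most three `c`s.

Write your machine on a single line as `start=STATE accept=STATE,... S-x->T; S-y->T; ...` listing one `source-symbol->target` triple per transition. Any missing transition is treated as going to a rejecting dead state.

start=q0; accept=q0,q1,q2,q3; q0-a->q0; q0-b->q0; q0-c->q1; q1-a->q1; q1-b->q1; q1-c->q2; q2-a->q2; q2-b->q2; q2-c->q3; q3-a->q3; q3-b->q3; q3-c->q4; q4-a->q4; q4-b->q4; q4-c->q4

Count `c`s, saturating at 4: states q0 through q3 mean 0 through 3 `c`s seen; q4 means more than 3. Each `c` increments (capped at q4); other symbols loop. Accept from {q0, q1, q2, q3}.
        a   b   c  
>* q0   q0  q0  q1 
 * q1   q1  q1  q2 
 * q2   q2  q2  q3 
 * q3   q3  q3  q4 
   q4   q4  q4  q4 
(> = start, * = accepting)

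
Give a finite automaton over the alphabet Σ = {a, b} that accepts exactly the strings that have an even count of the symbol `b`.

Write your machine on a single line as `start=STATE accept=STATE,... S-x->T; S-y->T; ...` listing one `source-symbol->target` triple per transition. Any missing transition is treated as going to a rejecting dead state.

Keep the running count of `b`s modulo 2: each `b` advances along the cycle q0 → q1 → q0 while other symbols loop. Accept at q0.
        a   b  
>* q0   q0  q1 
   q1   q1  q0 
(> = start, * = accepting)

start=q0; accept=q0; q0-a->q0; q0-b->q1; q1-a->q1; q1-b->q0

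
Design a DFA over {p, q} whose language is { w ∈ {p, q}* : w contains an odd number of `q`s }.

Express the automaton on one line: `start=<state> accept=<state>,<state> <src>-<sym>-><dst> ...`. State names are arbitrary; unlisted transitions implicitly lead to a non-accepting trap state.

Keep the running count of `q`s modulo 2: each `q` advances along the cycle A → B → A while other symbols loop. Accept at B.
With 2 states:
       p  q 
>  A   A  B 
 * B   B  A 
(> = start, * = accepting)

start=A accept=B A-p->A A-q->B B-p->B B-q->A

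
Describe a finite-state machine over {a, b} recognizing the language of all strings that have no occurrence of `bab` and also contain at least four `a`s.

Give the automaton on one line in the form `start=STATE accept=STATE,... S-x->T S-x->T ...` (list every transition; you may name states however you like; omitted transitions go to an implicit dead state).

Run two small machines in parallel and take their product. One (4 states) tracks partial matches of the forbidden pattern `bab`; the other (6 states) tracks the count of `a`s, saturating at 5. Each combined state is a pair, one component from each; accept when both components accept. After merging equivalent states the machine shrinks.
          a    b  
>  q0     q1   q2 
   q1     q3   q4 
   q2     q5   q2 
   q3     q6   q7 
   q4     q8   q4 
   q5     q3   q9 
   q6    q10  q11 
   q7    q12   q7 
   q8     q6   q9 
   q9     q9   q9 
 * q10   q10  q13 
   q11   q14  q11 
   q12   q10   q9 
 * q13   q14  q13 
 * q14   q10   q9 
(> = start, * = accepting)

start=q0 accept=q10,q13,q14 q0-a->q1 q0-b->q2 q1-a->q3 q1-b->q4 q2-a->q5 q2-b->q2 q3-a->q6 q3-b->q7 q4-a->q8 q4-b->q4 q5-a->q3 q5-b->q9 q6-a->q10 q6-b->q11 q7-a->q12 q7-b->q7 q8-a->q6 q8-b->q9 q9-a->q9 q9-b->q9 q10-a->q10 q10-b->q13 q11-a->q14 q11-b->q11 q12-a->q10 q12-b->q9 q13-a->q14 q13-b->q13 q14-a->q10 q14-b->q9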